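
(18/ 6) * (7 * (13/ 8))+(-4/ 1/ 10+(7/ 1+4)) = 1789/ 40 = 44.72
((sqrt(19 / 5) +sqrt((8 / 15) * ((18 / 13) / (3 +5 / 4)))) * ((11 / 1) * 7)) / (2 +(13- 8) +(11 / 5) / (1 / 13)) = 308 * sqrt(3315) / 19669 +77 * sqrt(95) / 178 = 5.12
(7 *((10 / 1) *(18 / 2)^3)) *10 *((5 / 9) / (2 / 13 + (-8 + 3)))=-58500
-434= -434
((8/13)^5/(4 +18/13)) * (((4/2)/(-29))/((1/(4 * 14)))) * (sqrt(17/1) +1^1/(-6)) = 131072/12424035-262144 * sqrt(17)/4141345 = -0.25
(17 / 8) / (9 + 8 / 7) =119 / 568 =0.21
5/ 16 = 0.31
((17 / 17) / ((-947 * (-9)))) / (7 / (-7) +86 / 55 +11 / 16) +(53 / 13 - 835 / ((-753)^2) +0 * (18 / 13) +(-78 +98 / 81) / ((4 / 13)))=-245.49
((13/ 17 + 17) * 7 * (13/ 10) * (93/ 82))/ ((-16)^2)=1277913/ 1784320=0.72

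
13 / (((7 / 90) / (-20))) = -23400 / 7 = -3342.86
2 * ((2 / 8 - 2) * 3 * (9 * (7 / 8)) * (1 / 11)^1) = -1323 / 176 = -7.52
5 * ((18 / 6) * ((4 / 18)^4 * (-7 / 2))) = -280 / 2187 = -0.13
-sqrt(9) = -3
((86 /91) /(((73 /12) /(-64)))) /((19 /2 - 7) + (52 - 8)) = -44032 /205933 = -0.21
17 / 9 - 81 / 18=-47 / 18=-2.61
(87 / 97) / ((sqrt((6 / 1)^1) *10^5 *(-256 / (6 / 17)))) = -87 *sqrt(6) / 42214400000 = -0.00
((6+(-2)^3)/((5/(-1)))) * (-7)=-14/5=-2.80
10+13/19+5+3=355/19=18.68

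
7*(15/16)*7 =735/16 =45.94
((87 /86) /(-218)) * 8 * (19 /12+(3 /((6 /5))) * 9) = -8381 /9374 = -0.89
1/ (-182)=-1/ 182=-0.01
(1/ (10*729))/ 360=1/ 2624400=0.00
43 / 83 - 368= -367.48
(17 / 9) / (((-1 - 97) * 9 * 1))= -17 / 7938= -0.00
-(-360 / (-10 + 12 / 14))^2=-1550.39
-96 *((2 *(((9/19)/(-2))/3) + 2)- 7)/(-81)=-6.11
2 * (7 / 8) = 7 / 4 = 1.75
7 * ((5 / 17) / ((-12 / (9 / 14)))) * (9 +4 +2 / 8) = -795 / 544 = -1.46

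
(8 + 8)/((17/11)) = 176/17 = 10.35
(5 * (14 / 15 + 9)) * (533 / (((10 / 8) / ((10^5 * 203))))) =1289732080000 / 3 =429910693333.33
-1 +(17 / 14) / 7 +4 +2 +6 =11.17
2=2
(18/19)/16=9/152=0.06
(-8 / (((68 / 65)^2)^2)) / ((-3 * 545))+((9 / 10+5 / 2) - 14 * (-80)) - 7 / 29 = 142332505088477 / 126724742880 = 1123.16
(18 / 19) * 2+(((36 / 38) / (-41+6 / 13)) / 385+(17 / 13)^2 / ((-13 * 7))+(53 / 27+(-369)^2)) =31137500187170389 / 228675041595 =136164.84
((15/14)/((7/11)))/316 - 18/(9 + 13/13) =-277887/154840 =-1.79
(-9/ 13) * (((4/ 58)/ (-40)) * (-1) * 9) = -81/ 7540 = -0.01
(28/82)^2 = 196/1681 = 0.12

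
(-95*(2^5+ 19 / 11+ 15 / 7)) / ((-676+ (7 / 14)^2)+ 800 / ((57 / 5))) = 59824920 / 10631467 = 5.63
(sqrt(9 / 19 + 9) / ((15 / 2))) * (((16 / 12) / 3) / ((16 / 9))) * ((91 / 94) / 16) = 91 * sqrt(95) / 142880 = 0.01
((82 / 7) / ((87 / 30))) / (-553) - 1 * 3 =-337597 / 112259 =-3.01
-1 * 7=-7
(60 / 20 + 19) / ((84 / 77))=121 / 6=20.17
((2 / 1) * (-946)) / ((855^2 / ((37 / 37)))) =-0.00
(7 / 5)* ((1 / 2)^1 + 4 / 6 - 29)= -1169 / 30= -38.97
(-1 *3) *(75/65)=-45/13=-3.46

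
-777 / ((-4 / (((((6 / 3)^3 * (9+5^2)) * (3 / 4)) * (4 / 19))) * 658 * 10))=5661 / 4465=1.27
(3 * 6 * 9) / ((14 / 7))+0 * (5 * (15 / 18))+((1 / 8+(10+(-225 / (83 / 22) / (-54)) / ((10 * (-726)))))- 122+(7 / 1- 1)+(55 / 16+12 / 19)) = -51972905 / 2497968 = -20.81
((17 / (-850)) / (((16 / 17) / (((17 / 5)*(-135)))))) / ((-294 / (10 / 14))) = -2601 / 109760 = -0.02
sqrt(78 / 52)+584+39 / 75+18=sqrt(6) / 2+15063 / 25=603.74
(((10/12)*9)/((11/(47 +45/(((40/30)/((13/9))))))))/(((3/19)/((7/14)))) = 36385/176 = 206.73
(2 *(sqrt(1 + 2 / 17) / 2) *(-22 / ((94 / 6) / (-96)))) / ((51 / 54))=114048 *sqrt(323) / 13583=150.90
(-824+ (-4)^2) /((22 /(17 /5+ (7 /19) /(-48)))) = -1562369 /12540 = -124.59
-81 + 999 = 918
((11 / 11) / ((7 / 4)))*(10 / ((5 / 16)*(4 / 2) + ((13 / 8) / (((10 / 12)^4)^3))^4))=1136868377216160297393798828125000000 / 8767336311108200527960097482579830269411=0.00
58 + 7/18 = 1051/18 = 58.39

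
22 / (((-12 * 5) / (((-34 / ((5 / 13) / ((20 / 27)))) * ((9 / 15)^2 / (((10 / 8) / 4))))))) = 155584 / 5625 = 27.66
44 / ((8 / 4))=22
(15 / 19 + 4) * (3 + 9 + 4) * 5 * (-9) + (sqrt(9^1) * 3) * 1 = -65349 / 19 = -3439.42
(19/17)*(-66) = -1254/17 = -73.76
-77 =-77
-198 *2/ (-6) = 66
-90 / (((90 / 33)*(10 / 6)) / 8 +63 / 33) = -3960 / 109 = -36.33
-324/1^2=-324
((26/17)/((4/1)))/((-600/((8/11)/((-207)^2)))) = -13/1201914450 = -0.00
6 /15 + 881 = 4407 /5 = 881.40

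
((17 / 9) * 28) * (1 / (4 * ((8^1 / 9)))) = 119 / 8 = 14.88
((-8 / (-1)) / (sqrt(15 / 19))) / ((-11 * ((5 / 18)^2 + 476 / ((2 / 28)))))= -864 * sqrt(285) / 118753855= -0.00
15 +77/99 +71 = 781/9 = 86.78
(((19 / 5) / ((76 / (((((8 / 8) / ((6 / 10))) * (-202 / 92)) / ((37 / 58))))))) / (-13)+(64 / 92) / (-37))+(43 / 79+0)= 5742715 / 10487724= 0.55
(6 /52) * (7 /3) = 7 /26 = 0.27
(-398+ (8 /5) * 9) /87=-1918 /435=-4.41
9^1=9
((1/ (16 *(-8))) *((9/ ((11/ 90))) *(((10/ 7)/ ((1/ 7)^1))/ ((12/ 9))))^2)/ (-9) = 264.76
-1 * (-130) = 130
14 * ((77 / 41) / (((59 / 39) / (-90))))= -3783780 / 2419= -1564.19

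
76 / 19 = 4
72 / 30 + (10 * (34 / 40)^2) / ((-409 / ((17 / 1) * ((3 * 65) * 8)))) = -953127 / 2045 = -466.08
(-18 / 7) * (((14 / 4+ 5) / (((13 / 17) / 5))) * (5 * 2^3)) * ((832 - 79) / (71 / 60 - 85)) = 23502636000 / 457639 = 51356.28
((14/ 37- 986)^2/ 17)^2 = 3265450053.98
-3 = -3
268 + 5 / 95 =5093 / 19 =268.05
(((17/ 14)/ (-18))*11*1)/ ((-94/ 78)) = 2431/ 3948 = 0.62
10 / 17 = 0.59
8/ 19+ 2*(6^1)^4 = 49256/ 19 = 2592.42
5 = 5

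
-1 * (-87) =87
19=19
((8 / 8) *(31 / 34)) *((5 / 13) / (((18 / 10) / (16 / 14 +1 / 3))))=24025 / 83538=0.29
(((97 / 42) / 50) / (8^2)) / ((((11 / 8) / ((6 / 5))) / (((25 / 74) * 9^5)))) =5727753 / 455840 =12.57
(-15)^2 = 225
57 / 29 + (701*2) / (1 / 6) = 244005 / 29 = 8413.97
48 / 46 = 24 / 23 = 1.04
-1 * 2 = -2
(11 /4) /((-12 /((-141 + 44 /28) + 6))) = 30.58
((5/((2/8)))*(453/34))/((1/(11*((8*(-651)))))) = -259514640/17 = -15265567.06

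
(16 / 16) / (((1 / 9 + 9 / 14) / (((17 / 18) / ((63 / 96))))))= 544 / 285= 1.91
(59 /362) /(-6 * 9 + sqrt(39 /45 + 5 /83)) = -1983285 /656897146 -59 * sqrt(1436730) /1313794292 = -0.00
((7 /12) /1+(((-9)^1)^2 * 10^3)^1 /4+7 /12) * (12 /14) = 121507 /7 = 17358.14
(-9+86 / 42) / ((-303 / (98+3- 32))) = 1.58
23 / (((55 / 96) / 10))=4416 / 11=401.45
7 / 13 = 0.54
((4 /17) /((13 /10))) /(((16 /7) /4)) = 0.32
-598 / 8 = -299 / 4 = -74.75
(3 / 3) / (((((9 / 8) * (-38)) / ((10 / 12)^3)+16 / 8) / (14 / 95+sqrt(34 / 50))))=-25 * sqrt(17) / 8984-175 / 85348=-0.01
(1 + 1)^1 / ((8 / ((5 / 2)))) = 5 / 8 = 0.62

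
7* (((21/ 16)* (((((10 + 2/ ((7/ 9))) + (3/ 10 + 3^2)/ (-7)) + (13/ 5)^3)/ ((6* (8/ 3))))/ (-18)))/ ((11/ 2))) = -117677/ 704000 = -0.17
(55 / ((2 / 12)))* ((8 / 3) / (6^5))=55 / 486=0.11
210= 210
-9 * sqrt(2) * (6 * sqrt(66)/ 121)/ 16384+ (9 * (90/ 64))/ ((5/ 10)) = 405/ 16-27 * sqrt(33)/ 495616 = 25.31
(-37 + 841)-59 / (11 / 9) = 8313 / 11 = 755.73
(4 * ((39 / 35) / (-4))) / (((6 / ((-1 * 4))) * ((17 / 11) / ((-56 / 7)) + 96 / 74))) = 84656 / 125825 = 0.67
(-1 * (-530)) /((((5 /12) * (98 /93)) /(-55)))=-3253140 /49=-66390.61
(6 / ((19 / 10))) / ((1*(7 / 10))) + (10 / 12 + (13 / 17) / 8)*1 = 295207 / 54264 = 5.44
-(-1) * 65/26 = 5/2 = 2.50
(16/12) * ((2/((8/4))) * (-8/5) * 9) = -96/5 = -19.20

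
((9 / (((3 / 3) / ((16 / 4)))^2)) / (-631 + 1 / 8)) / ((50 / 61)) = -35136 / 126175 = -0.28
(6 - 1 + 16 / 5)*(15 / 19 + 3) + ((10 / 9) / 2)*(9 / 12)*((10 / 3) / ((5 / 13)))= 59311 / 1710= 34.68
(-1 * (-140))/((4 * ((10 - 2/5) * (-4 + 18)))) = 25/96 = 0.26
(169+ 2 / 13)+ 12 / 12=2212 / 13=170.15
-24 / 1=-24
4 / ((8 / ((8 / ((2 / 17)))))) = 34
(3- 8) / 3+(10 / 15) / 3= -13 / 9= -1.44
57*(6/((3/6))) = 684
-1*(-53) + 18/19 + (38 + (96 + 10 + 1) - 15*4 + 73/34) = 91147/646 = 141.09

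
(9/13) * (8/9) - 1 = -5/13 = -0.38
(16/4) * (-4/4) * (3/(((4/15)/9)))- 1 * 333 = -738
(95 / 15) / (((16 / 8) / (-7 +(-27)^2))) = 2286.33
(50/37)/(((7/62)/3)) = 9300/259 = 35.91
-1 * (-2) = 2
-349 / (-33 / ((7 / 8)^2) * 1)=17101 / 2112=8.10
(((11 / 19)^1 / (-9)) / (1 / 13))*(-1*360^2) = 2059200 / 19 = 108378.95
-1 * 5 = -5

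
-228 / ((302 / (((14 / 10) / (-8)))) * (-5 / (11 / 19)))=-231 / 15100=-0.02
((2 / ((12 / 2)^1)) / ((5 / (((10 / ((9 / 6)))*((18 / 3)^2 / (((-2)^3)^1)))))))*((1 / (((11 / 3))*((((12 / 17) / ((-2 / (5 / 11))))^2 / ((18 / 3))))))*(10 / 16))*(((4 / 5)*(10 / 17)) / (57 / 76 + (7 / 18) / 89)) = -599148 / 12085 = -49.58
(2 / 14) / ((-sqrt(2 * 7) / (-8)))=4 * sqrt(14) / 49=0.31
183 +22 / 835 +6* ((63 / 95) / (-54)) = 2902544 / 15865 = 182.95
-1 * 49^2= -2401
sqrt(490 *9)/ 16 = 21 *sqrt(10)/ 16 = 4.15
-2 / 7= -0.29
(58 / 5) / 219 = 58 / 1095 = 0.05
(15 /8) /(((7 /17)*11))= 255 /616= 0.41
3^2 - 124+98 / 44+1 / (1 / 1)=-2459 / 22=-111.77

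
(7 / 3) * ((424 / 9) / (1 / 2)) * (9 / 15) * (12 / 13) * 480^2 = 364707840 / 13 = 28054449.23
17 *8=136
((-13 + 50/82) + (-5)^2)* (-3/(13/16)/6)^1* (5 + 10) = -62040/533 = -116.40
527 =527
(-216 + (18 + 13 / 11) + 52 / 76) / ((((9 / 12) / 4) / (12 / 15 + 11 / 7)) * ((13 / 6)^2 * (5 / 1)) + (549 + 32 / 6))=-217749504 / 617485693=-0.35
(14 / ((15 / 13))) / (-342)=-91 / 2565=-0.04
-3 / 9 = -0.33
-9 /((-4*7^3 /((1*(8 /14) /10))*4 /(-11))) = -99 /96040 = -0.00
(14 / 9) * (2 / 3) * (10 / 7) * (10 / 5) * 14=1120 / 27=41.48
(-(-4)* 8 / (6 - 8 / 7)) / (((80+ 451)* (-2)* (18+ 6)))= -7 / 27081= -0.00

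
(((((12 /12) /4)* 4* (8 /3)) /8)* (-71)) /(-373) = 0.06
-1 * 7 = -7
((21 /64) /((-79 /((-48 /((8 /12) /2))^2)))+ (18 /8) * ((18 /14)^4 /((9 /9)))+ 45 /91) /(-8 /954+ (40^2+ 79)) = -373954751325 /7899316247732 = -0.05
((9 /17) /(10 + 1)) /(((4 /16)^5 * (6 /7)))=10752 /187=57.50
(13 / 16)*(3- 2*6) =-117 / 16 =-7.31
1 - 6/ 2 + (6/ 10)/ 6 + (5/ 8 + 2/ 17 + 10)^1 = 6013/ 680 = 8.84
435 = 435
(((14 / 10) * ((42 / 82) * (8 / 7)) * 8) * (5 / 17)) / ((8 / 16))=2688 / 697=3.86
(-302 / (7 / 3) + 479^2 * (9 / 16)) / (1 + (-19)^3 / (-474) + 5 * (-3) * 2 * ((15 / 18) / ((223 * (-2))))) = 763183608237 / 91906304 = 8303.93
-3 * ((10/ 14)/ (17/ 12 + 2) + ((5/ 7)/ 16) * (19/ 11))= -6195/ 7216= -0.86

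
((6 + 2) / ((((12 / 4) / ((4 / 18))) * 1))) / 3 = 16 / 81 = 0.20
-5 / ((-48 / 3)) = 5 / 16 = 0.31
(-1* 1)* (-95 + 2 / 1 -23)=116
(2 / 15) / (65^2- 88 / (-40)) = 1 / 31704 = 0.00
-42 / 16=-21 / 8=-2.62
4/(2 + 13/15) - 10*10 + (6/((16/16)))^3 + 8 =5392/43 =125.40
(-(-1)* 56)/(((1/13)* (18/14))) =5096/9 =566.22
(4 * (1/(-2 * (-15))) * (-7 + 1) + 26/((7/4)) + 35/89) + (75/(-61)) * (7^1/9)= 7692254/570045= 13.49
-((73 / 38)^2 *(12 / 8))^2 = -255584169 / 8340544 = -30.64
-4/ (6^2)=-0.11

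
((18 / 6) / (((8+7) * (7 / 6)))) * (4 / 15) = 0.05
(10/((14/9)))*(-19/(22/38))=-16245/77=-210.97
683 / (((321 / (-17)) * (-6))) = 11611 / 1926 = 6.03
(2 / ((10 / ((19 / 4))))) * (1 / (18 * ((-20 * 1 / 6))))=-19 / 1200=-0.02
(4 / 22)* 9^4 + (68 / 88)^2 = 577657 / 484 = 1193.51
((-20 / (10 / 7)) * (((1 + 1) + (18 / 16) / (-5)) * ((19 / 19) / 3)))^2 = 247009 / 3600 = 68.61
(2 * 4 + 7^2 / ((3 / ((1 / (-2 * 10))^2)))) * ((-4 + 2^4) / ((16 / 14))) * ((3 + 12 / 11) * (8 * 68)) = 10334079 / 55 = 187892.35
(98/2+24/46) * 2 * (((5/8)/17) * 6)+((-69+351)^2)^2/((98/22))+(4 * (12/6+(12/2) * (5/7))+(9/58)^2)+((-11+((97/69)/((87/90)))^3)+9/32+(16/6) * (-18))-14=660566570726367067795/465289829984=1419688392.39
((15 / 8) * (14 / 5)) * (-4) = -21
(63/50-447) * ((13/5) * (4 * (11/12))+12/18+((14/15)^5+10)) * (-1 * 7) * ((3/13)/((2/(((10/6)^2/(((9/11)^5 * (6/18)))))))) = 10228745190467419/59787112500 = 171086.12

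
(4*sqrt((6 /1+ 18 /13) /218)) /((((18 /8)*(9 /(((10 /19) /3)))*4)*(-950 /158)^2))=199712*sqrt(4251) /295220791125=0.00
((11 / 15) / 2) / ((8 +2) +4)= 11 / 420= 0.03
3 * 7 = 21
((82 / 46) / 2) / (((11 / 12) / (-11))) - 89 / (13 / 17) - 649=-232048 / 299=-776.08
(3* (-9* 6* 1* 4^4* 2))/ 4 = -20736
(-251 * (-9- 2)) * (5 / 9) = 13805 / 9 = 1533.89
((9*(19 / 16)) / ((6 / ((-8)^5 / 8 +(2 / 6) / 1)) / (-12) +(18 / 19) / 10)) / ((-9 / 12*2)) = -22178035 / 295268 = -75.11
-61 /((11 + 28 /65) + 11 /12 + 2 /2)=-4.57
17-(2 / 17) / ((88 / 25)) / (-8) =101753 / 5984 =17.00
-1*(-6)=6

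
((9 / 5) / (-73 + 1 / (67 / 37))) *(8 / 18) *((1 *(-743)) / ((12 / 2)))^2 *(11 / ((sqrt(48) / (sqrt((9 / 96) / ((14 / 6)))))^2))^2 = -4475461243 / 311749509120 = -0.01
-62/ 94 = -31/ 47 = -0.66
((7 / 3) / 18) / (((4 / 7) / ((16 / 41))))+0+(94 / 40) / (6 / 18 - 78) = 300593 / 5158620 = 0.06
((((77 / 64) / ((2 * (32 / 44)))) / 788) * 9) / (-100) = -7623 / 80691200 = -0.00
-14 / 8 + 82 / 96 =-43 / 48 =-0.90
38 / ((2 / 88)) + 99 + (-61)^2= 5492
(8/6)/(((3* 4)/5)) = 0.56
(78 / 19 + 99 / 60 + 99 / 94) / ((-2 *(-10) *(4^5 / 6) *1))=364797 / 182886400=0.00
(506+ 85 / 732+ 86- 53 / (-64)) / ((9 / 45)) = 34722815 / 11712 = 2964.72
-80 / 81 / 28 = -20 / 567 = -0.04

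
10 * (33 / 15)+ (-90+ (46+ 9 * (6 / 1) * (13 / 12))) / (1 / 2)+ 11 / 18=929 / 18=51.61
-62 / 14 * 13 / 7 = -403 / 49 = -8.22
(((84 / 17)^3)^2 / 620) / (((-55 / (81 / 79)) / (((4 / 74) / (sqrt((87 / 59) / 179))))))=-4742523426816 * sqrt(918807) / 17442740879881075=-0.26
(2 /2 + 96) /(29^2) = 97 /841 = 0.12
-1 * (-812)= 812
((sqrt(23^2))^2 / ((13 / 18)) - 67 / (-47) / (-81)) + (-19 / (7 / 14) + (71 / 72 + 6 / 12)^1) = 275538193 / 395928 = 695.93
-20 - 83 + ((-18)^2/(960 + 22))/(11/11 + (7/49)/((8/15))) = -3581611/34861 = -102.74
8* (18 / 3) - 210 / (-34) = 54.18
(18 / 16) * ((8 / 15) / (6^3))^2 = 1 / 145800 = 0.00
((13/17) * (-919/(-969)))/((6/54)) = 35841/5491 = 6.53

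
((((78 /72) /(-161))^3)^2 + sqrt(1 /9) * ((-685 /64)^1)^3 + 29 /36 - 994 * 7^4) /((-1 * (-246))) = -9703.26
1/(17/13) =13/17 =0.76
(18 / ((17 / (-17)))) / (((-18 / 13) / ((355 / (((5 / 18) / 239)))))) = 3970746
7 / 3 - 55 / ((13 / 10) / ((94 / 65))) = -29837 / 507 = -58.85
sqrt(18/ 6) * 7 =12.12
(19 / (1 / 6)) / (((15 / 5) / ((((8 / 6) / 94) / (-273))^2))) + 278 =411915671774 / 1481711049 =278.00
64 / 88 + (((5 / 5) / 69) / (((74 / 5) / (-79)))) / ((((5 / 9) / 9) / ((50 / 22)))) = -39709 / 18722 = -2.12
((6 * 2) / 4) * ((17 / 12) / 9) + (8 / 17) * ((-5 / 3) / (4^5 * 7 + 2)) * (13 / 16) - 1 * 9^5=-59048.53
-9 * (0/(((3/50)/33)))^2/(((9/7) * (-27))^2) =0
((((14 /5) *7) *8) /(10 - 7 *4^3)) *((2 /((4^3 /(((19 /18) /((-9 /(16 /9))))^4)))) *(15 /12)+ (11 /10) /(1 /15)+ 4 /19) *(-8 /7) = 8034590951166752 /1175189301297441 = 6.84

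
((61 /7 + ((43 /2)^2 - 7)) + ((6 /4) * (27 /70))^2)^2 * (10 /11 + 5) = 1076591753485573 /845152000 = 1273843.94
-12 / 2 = -6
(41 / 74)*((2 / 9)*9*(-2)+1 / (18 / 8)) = -656 / 333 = -1.97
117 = 117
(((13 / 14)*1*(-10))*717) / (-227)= 46605 / 1589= 29.33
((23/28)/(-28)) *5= -115/784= -0.15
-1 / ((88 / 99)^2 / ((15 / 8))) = -1215 / 512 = -2.37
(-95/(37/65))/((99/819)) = -561925/407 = -1380.65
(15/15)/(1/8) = 8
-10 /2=-5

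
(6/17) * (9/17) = 54/289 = 0.19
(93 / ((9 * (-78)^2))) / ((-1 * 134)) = -31 / 2445768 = -0.00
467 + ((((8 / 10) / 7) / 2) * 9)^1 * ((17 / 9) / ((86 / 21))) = 100456 / 215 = 467.24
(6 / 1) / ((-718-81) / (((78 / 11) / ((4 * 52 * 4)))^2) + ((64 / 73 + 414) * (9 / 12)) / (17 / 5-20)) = -654372 / 1199675513233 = -0.00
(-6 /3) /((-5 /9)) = 18 /5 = 3.60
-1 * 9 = -9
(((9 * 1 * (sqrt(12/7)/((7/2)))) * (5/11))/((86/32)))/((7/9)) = 25920 * sqrt(21)/162239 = 0.73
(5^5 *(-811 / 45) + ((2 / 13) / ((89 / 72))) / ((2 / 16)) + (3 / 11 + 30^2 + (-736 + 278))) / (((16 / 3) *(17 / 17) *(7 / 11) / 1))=-400014052 / 24297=-16463.52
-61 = -61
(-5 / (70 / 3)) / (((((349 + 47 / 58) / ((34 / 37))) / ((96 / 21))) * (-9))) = 31552 / 110351871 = 0.00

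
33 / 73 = 0.45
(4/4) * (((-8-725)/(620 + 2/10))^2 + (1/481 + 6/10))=46228760173/23126963405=2.00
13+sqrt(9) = 16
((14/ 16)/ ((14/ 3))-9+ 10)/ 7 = 19/ 112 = 0.17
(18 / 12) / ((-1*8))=-3 / 16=-0.19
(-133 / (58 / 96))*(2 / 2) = -6384 / 29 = -220.14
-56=-56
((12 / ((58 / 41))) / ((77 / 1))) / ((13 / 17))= 4182 / 29029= 0.14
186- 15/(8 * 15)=1487/8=185.88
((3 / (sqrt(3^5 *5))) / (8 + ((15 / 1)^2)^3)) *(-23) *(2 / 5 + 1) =-161 *sqrt(15) / 2562892425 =-0.00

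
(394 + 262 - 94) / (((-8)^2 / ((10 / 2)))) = 1405 / 32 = 43.91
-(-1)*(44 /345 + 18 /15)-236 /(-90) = 4088 /1035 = 3.95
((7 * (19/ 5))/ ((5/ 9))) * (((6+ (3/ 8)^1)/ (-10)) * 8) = -61047/ 250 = -244.19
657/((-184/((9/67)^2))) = -53217/825976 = -0.06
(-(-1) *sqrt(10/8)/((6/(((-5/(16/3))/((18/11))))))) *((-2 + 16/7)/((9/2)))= -55 *sqrt(5)/18144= -0.01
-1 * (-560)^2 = -313600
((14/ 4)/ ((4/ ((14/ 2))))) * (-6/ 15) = -49/ 20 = -2.45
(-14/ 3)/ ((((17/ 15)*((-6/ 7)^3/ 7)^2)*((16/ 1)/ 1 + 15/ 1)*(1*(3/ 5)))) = -1008840175/ 36881568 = -27.35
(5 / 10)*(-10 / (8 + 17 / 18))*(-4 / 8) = 45 / 161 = 0.28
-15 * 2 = -30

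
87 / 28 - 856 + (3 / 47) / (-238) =-19080925 / 22372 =-852.89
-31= -31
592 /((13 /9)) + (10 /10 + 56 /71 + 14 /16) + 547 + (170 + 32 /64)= 8343993 /7384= 1130.01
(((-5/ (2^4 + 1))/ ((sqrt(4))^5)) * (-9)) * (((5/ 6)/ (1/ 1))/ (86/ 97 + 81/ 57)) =138225/ 4627264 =0.03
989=989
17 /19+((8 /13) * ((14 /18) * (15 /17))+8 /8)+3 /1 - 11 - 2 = -96782 /12597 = -7.68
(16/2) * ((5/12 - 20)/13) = -470/39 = -12.05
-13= -13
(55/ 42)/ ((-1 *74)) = -0.02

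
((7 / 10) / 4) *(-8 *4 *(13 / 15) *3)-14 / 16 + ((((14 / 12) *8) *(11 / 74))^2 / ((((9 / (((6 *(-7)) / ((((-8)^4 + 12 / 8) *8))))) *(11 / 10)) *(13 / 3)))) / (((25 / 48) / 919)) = -24719275637 / 1591051800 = -15.54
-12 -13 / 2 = -37 / 2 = -18.50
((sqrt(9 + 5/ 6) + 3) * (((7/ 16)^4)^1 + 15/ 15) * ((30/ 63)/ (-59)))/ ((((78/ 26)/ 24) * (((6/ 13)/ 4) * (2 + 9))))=-4415905 * sqrt(354)/ 502419456 - 4415905/ 27912192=-0.32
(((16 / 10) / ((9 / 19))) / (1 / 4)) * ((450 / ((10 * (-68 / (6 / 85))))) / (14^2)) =-228 / 70805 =-0.00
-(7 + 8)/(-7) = 15/7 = 2.14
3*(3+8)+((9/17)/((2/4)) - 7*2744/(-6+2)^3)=45449/136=334.18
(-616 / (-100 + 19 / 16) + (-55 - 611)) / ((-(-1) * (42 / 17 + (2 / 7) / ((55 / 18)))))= -200794825 / 780363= -257.31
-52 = -52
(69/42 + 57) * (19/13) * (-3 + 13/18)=-639559/3276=-195.23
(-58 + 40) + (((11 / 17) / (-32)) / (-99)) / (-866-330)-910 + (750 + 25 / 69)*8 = 29716657151 / 5855616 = 5074.90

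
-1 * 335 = -335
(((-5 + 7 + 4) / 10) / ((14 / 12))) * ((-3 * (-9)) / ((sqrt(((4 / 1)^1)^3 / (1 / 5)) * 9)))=27 * sqrt(5) / 700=0.09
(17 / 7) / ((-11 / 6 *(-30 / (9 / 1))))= 153 / 385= 0.40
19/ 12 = 1.58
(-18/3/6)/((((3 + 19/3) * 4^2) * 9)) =-1/1344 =-0.00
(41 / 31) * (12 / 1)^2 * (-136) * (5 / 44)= -1003680 / 341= -2943.34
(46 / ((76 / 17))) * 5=1955 / 38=51.45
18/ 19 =0.95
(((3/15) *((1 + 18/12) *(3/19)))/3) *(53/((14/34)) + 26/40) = 18111/5320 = 3.40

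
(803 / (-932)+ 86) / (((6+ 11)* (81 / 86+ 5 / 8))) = 6824014 / 2134979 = 3.20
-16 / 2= -8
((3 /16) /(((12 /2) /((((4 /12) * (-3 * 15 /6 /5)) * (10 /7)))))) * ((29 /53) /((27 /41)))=-5945 /320544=-0.02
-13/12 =-1.08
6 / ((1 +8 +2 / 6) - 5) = 18 / 13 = 1.38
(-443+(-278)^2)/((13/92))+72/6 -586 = 543223.85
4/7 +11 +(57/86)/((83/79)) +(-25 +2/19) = -12049637/949354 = -12.69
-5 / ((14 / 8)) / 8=-5 / 14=-0.36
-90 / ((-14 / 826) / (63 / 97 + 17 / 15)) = 918276 / 97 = 9466.76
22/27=0.81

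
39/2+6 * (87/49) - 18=1191/98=12.15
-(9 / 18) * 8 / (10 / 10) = -4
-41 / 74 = -0.55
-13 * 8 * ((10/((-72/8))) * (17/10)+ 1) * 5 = 4160/9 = 462.22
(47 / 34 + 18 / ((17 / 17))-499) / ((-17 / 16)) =130456 / 289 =451.40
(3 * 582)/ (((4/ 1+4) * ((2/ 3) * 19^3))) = 0.05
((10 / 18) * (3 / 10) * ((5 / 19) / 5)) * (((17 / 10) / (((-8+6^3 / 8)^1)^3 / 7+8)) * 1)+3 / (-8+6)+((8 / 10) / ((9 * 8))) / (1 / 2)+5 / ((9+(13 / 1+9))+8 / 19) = -229843261 / 174304100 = -1.32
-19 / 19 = -1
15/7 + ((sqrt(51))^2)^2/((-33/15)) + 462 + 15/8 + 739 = 14011/616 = 22.75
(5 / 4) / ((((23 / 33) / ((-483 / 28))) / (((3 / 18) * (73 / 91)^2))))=-879285 / 264992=-3.32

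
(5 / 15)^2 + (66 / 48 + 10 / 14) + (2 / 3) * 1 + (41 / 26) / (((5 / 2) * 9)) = 96221 / 32760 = 2.94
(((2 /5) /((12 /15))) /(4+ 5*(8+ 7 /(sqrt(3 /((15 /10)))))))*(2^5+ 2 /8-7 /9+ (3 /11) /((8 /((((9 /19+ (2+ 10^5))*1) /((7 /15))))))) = 772834193 /6336918-3864170965*sqrt(2) /79664112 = 53.36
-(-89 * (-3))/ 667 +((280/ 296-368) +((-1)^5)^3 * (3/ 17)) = -154236939/ 419543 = -367.63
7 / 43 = 0.16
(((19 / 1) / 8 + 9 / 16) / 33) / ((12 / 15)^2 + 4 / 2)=1175 / 34848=0.03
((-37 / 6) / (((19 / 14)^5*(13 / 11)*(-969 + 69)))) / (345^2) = 27361796 / 2586147672493125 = 0.00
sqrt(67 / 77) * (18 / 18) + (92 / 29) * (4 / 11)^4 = 23552 / 424589 + sqrt(5159) / 77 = 0.99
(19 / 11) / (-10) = -19 / 110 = -0.17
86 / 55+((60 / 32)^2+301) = 306.08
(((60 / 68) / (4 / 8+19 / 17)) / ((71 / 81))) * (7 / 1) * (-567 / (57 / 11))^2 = 52153.69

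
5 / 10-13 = -25 / 2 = -12.50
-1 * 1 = -1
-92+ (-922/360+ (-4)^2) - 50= -23141/180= -128.56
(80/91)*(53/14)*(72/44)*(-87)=-3319920/7007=-473.80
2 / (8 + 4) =1 / 6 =0.17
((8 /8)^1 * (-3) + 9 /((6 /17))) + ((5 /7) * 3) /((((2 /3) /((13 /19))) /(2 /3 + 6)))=9885 /266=37.16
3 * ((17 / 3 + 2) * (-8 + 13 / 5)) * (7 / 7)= -621 / 5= -124.20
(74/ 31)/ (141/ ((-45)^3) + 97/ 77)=86538375/ 45612718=1.90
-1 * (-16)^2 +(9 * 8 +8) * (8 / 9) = -1664 / 9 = -184.89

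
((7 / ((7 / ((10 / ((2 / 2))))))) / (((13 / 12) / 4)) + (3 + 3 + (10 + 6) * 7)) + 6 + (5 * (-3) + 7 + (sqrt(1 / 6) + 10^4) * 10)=100157.01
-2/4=-1/2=-0.50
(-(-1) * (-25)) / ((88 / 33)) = -75 / 8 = -9.38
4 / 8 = 1 / 2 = 0.50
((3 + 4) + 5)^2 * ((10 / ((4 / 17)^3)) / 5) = 44217 / 2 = 22108.50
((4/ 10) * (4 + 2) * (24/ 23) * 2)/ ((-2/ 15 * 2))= -432/ 23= -18.78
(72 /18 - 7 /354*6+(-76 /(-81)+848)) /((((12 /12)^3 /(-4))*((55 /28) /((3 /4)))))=-22823500 /17523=-1302.49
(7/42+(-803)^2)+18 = 3868963/6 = 644827.17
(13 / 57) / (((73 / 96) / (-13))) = -5408 / 1387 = -3.90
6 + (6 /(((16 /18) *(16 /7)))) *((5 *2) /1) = 1137 /32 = 35.53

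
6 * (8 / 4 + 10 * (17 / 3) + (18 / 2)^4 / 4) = 20387 / 2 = 10193.50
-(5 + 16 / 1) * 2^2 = -84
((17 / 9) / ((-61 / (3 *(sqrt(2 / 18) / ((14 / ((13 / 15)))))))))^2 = 48841 / 13291784100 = 0.00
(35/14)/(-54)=-5/108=-0.05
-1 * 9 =-9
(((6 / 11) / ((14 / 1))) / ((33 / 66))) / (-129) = -2 / 3311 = -0.00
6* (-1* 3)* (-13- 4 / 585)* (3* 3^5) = 11093922 / 65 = 170675.72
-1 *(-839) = 839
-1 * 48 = -48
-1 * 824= -824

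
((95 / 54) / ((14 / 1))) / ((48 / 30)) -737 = -4456901 / 6048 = -736.92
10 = 10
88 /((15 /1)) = 88 /15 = 5.87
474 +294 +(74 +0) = 842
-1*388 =-388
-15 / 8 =-1.88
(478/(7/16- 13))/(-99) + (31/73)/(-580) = 323199451/842523660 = 0.38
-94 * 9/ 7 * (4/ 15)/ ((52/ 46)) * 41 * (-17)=19871.39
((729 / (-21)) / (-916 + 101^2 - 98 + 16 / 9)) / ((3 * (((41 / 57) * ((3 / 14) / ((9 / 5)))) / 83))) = -20693394 / 16953295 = -1.22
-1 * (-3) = 3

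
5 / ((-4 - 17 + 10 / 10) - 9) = -5 / 29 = -0.17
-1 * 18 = -18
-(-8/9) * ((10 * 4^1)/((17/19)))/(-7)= -6080/1071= -5.68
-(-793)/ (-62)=-793/ 62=-12.79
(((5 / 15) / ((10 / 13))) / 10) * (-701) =-9113 / 300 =-30.38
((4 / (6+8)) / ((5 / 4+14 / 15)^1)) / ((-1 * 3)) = -40 / 917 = -0.04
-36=-36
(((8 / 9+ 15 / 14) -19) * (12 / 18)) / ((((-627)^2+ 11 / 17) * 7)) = -36499 / 8841878892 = -0.00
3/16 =0.19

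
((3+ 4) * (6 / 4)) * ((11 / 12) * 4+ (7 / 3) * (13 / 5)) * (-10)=-1022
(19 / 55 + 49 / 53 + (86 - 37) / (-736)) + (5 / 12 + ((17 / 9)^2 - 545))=-93808879243 / 173780640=-539.81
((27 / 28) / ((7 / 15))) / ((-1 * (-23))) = 405 / 4508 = 0.09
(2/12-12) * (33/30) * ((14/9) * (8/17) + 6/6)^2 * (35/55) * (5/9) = -34901825/2528172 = -13.81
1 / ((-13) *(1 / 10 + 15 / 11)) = -110 / 2093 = -0.05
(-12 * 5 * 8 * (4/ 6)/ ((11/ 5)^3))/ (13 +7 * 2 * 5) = -40000/ 110473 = -0.36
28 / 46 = 14 / 23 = 0.61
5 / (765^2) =1 / 117045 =0.00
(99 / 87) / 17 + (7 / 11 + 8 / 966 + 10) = 28056944 / 2619309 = 10.71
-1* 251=-251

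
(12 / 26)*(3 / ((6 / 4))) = 12 / 13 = 0.92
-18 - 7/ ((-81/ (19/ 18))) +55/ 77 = -175487/ 10206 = -17.19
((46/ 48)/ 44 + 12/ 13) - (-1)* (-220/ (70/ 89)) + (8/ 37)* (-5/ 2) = -993101119/ 3555552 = -279.31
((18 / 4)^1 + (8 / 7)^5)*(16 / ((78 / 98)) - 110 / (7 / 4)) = -1265238964 / 4588311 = -275.75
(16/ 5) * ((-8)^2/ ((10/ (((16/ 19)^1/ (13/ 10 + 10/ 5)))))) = 16384/ 3135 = 5.23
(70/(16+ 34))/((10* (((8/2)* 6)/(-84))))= -49/100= -0.49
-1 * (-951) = 951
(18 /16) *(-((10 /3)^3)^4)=-125000000000 /59049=-2116885.98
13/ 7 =1.86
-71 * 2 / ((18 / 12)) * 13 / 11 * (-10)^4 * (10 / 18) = -184600000 / 297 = -621548.82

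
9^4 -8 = 6553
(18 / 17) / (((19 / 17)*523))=18 / 9937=0.00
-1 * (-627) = 627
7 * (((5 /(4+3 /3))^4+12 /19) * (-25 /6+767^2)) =765946853 /114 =6718832.04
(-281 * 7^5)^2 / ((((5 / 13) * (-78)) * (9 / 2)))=-22304528136289 / 135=-165218726935.47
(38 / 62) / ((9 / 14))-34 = -9220 / 279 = -33.05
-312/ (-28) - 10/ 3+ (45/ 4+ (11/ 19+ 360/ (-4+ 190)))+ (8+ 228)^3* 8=5202602746241/ 49476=105154069.57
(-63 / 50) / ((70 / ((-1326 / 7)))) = 5967 / 1750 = 3.41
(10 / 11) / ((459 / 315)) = 350 / 561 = 0.62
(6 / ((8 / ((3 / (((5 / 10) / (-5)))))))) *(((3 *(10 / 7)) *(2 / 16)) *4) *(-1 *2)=675 / 7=96.43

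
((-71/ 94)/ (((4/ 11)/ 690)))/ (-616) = 2.33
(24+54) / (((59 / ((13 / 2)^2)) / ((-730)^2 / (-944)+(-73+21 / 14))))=-989302509 / 27848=-35525.08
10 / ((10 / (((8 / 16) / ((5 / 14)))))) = 7 / 5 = 1.40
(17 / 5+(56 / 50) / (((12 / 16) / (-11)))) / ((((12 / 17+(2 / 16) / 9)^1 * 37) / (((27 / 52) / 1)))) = -0.25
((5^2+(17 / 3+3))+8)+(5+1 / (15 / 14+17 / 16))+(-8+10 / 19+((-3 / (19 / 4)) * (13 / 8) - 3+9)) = 64007 / 1434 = 44.64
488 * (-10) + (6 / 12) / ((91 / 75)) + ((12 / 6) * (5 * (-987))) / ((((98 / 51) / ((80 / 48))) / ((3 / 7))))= -10890745 / 1274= -8548.47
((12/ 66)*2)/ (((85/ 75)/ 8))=480/ 187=2.57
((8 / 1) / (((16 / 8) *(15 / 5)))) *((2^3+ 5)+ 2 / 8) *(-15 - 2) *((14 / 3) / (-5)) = 12614 / 45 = 280.31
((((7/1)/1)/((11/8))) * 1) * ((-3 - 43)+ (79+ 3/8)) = 1869/11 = 169.91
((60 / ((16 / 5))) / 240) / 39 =5 / 2496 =0.00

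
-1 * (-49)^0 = -1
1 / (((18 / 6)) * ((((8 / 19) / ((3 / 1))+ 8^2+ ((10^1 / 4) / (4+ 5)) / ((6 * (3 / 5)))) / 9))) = 18468 / 395323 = 0.05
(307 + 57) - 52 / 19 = 6864 / 19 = 361.26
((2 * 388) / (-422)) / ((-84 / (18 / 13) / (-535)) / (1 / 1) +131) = -622740 / 44402207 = -0.01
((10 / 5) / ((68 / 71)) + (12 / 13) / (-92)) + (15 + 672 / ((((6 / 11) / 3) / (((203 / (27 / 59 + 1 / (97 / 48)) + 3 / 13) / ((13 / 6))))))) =3800094301459 / 10440482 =363976.90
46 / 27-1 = 19 / 27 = 0.70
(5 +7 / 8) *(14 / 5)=329 / 20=16.45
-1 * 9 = -9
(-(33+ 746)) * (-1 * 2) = 1558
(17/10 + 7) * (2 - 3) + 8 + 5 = 43/10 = 4.30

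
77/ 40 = 1.92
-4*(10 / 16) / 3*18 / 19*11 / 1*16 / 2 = -1320 / 19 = -69.47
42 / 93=14 / 31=0.45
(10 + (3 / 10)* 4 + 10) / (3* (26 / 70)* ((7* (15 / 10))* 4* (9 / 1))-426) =-53 / 12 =-4.42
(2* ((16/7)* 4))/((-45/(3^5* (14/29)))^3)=-987614208/3048625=-323.95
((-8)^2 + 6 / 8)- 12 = 211 / 4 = 52.75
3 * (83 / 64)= 3.89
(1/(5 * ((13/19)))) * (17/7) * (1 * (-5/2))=-1.77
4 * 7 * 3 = 84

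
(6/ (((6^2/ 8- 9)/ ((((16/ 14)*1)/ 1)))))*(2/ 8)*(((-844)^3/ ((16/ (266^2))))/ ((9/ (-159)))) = -161041737313408/ 9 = -17893526368156.44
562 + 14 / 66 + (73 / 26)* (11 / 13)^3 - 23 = 1019635247 / 1885026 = 540.91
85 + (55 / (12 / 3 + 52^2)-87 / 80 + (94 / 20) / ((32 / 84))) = 65175 / 677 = 96.27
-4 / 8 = -1 / 2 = -0.50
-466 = -466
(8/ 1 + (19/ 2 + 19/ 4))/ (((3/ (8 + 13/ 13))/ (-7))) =-1869/ 4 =-467.25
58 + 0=58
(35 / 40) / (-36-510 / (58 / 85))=-203 / 181752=-0.00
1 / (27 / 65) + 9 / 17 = 1348 / 459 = 2.94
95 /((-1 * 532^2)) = -5 /14896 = -0.00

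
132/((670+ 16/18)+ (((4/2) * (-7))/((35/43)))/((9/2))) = 990/5003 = 0.20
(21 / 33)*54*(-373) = -140994 / 11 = -12817.64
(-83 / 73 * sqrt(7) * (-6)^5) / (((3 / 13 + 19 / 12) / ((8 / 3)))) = 268489728 * sqrt(7) / 20659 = 34384.87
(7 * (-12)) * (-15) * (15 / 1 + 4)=23940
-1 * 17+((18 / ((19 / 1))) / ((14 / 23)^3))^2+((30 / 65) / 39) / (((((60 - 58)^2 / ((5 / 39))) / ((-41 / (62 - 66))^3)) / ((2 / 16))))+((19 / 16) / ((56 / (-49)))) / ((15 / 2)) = 799922178532921 / 1433232720890880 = 0.56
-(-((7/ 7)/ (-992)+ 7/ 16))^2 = -187489/ 984064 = -0.19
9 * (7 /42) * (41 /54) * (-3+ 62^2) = 157481 /36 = 4374.47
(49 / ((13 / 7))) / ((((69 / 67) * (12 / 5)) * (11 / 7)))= 804335 / 118404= 6.79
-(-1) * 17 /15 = 17 /15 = 1.13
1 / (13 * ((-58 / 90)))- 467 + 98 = -139158 / 377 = -369.12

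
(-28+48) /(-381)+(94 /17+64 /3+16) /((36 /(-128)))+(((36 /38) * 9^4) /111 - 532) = -25754122282 /40979979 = -628.46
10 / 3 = 3.33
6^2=36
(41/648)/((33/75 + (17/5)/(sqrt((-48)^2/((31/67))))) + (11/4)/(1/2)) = 36260400/3403937753 - 174250 * sqrt(2077)/91906319331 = 0.01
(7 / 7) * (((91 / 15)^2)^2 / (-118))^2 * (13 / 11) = 61132828589969773 / 392542579687500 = 155.74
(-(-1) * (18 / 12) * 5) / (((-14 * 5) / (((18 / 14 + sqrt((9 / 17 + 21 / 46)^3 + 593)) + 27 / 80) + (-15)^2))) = -380727 / 15680-3 * sqrt(222117631884170) / 17122672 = -26.89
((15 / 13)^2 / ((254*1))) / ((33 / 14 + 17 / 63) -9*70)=-14175 / 1696628687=-0.00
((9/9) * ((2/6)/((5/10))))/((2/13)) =13/3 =4.33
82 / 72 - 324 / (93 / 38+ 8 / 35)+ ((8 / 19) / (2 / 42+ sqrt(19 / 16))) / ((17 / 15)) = -41515802293729 / 346094826876+ 211680 * sqrt(19) / 2701249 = -119.61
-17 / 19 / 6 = -17 / 114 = -0.15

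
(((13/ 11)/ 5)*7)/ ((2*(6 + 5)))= 91/ 1210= 0.08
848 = 848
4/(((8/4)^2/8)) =8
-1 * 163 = -163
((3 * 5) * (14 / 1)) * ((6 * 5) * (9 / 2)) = 28350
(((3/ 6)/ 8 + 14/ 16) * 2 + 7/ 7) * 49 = 1127/ 8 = 140.88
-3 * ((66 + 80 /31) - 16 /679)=-4329174 /21049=-205.67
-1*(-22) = 22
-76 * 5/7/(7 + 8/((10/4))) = -1900/357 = -5.32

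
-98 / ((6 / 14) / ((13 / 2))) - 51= -4612 / 3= -1537.33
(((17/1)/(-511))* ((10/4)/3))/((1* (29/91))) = -1105/12702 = -0.09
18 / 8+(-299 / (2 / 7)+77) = -3869 / 4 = -967.25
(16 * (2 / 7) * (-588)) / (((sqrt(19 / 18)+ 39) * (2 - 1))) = -1886976 / 27359+ 8064 * sqrt(38) / 27359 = -67.15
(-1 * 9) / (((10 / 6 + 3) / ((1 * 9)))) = -243 / 14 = -17.36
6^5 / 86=3888 / 43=90.42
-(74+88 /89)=-74.99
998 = 998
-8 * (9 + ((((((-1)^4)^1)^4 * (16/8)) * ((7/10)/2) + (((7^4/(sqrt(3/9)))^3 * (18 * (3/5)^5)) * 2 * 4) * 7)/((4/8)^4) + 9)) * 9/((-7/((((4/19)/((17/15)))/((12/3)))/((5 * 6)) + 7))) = 23772888/11305 + 3785433069113091099648 * sqrt(3)/1009375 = 6495665539920629.81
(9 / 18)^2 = 1 / 4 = 0.25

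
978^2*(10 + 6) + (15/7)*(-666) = 107116218/7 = 15302316.86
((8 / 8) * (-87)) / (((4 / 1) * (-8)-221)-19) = 87 / 272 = 0.32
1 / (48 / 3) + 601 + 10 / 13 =125181 / 208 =601.83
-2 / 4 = -1 / 2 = -0.50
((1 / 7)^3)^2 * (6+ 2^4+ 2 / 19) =60 / 319333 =0.00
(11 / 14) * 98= 77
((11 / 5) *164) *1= 1804 / 5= 360.80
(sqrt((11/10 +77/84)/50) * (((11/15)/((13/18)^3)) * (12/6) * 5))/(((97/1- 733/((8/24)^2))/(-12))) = 117612 * sqrt(30)/89253125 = 0.01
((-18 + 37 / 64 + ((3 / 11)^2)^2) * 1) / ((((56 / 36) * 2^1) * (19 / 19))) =-146875779 / 26236672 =-5.60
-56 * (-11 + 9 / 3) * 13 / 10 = 2912 / 5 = 582.40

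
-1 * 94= -94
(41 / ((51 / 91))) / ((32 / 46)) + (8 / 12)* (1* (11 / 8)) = 86561 / 816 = 106.08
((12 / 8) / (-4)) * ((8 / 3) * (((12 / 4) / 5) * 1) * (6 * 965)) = -3474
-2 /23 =-0.09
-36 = -36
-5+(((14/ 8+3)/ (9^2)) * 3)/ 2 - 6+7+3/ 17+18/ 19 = -194527/ 69768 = -2.79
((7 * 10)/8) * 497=4348.75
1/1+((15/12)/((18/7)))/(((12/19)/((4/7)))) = 311/216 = 1.44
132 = 132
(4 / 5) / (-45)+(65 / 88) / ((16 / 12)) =42467 / 79200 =0.54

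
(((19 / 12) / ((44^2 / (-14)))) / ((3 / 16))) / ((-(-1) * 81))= -133 / 176418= -0.00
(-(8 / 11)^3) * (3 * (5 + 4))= -13824 / 1331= -10.39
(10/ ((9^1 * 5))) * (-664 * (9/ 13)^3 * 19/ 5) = -2043792/ 10985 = -186.05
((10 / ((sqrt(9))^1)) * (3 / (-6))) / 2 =-5 / 6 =-0.83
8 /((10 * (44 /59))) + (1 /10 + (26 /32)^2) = 25807 /14080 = 1.83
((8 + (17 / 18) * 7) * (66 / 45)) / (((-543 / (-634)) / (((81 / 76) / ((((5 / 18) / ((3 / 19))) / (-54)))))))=-1337104098 / 1633525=-818.54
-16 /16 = -1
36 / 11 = 3.27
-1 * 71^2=-5041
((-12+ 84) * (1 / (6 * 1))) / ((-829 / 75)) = -900 / 829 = -1.09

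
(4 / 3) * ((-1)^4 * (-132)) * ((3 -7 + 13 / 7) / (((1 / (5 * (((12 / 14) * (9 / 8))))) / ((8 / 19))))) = 712800 / 931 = 765.63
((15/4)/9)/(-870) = -1/2088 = -0.00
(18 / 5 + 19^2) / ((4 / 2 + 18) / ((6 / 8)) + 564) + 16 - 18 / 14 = 950863 / 62020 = 15.33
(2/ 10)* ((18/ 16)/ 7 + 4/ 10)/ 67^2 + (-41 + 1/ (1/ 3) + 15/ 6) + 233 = 1241208657/ 6284600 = 197.50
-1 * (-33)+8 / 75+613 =48458 / 75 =646.11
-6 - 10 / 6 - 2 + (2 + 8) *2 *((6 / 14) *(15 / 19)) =-2.90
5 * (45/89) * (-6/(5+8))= -1350/1157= -1.17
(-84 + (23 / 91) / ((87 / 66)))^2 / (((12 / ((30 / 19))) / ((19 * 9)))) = 1100613800250 / 6964321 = 158036.05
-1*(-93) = 93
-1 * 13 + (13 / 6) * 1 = -10.83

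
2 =2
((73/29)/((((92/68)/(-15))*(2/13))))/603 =-80665/268134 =-0.30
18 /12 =3 /2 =1.50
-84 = -84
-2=-2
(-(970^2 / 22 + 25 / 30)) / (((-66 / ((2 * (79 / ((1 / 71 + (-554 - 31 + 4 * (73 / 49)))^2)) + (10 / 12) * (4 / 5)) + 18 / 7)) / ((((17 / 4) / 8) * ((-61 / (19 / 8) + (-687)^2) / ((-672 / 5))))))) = -14137234456082465541994177075 / 3611077536301928275968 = -3914962.86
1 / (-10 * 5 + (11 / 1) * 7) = 1 / 27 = 0.04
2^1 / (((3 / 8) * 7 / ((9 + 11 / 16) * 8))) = 1240 / 21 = 59.05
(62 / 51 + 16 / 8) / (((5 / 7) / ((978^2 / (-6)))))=-717675.58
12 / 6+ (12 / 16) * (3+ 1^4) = 5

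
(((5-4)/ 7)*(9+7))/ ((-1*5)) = -16/ 35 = -0.46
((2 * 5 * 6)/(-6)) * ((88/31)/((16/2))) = -110/31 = -3.55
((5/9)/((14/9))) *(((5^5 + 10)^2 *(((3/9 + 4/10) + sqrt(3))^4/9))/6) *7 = 382470836 *sqrt(3)/81 + 10486890799/1215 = 16809691.03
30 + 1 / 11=331 / 11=30.09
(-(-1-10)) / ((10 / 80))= 88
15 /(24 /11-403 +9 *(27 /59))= -9735 /257458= -0.04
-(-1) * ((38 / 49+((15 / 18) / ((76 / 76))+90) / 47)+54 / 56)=101491 / 27636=3.67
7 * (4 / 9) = 28 / 9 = 3.11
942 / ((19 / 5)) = 247.89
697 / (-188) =-697 / 188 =-3.71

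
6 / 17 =0.35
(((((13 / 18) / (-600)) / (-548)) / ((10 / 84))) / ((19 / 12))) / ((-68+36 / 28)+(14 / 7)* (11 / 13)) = -8281 / 46205853000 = -0.00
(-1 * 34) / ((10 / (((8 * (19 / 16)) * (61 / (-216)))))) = 19703 / 2160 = 9.12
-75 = -75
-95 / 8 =-11.88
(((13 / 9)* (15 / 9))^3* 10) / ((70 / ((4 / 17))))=0.47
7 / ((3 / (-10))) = -70 / 3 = -23.33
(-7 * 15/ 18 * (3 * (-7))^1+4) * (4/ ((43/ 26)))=13156/ 43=305.95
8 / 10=4 / 5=0.80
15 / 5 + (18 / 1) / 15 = 21 / 5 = 4.20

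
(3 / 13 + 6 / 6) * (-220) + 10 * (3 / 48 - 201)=-237135 / 104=-2280.14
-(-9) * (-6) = -54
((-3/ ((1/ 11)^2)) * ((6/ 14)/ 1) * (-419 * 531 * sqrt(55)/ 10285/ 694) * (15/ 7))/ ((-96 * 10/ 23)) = -46055223 * sqrt(55)/ 184992640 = -1.85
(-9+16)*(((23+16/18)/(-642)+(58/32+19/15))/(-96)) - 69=-1535860279/22187520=-69.22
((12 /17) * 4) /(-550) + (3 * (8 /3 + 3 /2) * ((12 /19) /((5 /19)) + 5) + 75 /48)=7035491 /74800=94.06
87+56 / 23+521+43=15029 / 23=653.43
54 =54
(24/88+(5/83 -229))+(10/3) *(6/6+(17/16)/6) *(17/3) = -81420571/394416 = -206.43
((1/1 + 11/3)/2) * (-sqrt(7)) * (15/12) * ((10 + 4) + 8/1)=-385 * sqrt(7)/6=-169.77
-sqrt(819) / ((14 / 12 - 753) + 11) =18* sqrt(91) / 4445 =0.04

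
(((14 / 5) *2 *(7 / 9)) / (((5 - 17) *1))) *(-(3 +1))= 196 / 135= 1.45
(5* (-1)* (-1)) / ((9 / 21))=35 / 3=11.67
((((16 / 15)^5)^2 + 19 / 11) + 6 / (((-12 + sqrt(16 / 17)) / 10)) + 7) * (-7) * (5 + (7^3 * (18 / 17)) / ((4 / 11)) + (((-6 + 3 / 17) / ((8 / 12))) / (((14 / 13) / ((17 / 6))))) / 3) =-5120954846310319897511 / 131125685625000000 + 14223945 * sqrt(17) / 20672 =-36216.77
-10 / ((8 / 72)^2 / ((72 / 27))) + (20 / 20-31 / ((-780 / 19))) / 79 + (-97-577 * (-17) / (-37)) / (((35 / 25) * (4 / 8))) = -6104026547 / 2279940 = -2677.28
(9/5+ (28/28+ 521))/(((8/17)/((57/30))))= 845937/400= 2114.84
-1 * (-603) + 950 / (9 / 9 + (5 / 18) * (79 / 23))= 881127 / 809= 1089.16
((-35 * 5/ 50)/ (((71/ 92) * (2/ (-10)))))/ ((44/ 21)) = 16905/ 1562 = 10.82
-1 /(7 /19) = -19 /7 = -2.71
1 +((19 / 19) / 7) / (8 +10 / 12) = 1.02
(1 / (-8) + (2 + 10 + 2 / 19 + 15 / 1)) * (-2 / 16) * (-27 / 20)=110727 / 24320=4.55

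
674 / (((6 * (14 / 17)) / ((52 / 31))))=148954 / 651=228.81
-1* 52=-52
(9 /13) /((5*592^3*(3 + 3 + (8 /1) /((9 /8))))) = 81 /1591330856960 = 0.00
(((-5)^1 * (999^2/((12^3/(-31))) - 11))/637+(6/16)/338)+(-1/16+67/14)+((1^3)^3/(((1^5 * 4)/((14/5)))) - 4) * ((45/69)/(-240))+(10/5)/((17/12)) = 152065738177/1036118720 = 146.76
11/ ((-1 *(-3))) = 11/ 3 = 3.67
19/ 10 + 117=1189/ 10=118.90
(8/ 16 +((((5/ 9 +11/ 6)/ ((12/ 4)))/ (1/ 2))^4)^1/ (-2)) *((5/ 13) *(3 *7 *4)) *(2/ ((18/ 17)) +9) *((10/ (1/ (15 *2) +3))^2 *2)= -8084608000000/ 389191959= -20772.80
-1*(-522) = 522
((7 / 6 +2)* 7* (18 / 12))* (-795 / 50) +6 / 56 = -147999 / 280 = -528.57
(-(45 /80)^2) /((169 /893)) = -72333 /43264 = -1.67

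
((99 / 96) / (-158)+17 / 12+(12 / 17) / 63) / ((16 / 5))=12827575 / 28879872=0.44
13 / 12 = 1.08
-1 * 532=-532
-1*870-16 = -886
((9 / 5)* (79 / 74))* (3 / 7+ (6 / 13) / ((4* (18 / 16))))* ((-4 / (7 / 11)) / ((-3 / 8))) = 403216 / 23569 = 17.11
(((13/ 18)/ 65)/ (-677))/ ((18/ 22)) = -11/ 548370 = -0.00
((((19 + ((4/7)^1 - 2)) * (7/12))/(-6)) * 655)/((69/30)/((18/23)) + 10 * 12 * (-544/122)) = 24572325/11685862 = 2.10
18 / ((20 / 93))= 837 / 10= 83.70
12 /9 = 1.33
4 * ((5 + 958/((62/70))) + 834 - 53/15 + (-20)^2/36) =10759304/1395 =7712.76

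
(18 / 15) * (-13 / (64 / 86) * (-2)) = 1677 / 40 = 41.92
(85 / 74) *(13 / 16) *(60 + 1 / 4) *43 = 11451115 / 4736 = 2417.89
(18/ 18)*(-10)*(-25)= 250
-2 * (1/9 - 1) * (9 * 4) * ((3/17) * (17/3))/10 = 32/5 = 6.40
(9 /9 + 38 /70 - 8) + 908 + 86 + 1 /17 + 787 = 1774.60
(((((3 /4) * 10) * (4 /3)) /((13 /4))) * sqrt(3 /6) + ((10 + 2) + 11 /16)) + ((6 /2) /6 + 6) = 20 * sqrt(2) /13 + 307 /16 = 21.36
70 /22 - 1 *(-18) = 233 /11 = 21.18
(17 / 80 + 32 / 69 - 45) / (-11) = 244667 / 60720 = 4.03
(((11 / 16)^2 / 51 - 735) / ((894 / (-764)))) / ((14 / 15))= 9164217245 / 13617408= 672.98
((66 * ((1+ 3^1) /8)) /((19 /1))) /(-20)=-33 /380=-0.09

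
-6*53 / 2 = -159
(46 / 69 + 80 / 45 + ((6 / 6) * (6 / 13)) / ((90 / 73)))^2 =2719201 / 342225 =7.95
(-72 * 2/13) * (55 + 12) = -9648/13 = -742.15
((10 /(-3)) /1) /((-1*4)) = 5 /6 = 0.83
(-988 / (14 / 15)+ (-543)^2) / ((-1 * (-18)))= 685511 / 42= 16321.69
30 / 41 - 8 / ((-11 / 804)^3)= 170467696122 / 54571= 3123778.13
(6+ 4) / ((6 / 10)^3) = 1250 / 27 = 46.30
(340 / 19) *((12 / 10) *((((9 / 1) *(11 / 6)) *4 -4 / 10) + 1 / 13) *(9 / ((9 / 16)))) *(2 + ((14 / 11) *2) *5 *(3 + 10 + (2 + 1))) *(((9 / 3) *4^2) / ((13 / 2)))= 465507606528 / 13585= 34266294.19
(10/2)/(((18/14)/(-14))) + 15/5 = -463/9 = -51.44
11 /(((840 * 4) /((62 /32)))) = 341 /53760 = 0.01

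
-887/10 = -88.70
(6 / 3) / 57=2 / 57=0.04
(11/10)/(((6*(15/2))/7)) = 77/450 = 0.17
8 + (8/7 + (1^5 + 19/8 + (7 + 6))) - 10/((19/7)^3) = 9609431/384104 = 25.02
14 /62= 0.23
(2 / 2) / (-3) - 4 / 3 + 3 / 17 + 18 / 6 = 77 / 51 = 1.51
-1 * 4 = -4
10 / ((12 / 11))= 55 / 6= 9.17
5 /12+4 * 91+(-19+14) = 4313 /12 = 359.42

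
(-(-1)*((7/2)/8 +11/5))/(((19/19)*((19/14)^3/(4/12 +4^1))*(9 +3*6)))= 940849/5555790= 0.17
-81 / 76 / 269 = -81 / 20444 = -0.00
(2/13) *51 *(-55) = -5610/13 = -431.54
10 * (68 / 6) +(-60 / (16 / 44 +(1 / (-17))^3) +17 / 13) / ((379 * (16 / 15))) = 174851160715 / 1548339312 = 112.93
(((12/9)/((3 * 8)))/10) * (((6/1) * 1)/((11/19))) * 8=76/165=0.46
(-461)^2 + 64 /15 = 3187879 /15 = 212525.27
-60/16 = -15/4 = -3.75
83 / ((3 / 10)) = 276.67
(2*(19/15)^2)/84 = 0.04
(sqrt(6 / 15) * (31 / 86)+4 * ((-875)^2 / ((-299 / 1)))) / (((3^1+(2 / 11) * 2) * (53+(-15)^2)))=-16843750 / 1537757+341 * sqrt(10) / 4422980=-10.95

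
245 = 245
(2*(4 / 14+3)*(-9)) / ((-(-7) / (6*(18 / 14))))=-22356 / 343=-65.18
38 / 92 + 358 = 16487 / 46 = 358.41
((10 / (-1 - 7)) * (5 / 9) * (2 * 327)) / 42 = -2725 / 252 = -10.81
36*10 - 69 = 291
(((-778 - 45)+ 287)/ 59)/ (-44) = 134/ 649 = 0.21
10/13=0.77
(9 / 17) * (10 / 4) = 45 / 34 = 1.32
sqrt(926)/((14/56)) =4 * sqrt(926) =121.72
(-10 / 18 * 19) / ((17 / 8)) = -760 / 153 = -4.97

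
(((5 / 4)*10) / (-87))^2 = 625 / 30276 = 0.02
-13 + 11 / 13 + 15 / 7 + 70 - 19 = 3730 / 91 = 40.99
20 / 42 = 10 / 21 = 0.48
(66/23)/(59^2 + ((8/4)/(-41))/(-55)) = 0.00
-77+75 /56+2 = -4125 /56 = -73.66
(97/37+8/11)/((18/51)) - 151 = -345571/2442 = -141.51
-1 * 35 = -35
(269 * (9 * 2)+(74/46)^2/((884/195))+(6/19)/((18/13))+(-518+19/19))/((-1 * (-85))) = 8869635431/174284340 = 50.89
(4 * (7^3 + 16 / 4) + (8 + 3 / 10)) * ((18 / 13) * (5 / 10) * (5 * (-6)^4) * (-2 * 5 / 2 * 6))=-2442966480 / 13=-187920498.46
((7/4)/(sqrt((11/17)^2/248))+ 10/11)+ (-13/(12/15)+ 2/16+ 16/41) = -53491/3608+ 119 * sqrt(62)/22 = 27.77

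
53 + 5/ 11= 588/ 11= 53.45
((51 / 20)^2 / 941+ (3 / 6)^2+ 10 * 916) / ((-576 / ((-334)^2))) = -96159060430189 / 54201600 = -1774100.03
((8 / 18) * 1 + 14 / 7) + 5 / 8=221 / 72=3.07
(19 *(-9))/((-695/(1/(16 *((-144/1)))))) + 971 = 971.00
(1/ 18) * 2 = 1/ 9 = 0.11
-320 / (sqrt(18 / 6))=-320 *sqrt(3) / 3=-184.75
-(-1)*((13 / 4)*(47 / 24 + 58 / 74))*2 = 31655 / 1776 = 17.82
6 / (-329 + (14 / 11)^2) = -0.02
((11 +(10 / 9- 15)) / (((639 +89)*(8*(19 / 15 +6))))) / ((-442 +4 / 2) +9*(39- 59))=1 / 9082752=0.00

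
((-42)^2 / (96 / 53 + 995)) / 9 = 10388 / 52831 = 0.20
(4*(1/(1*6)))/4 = 1/6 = 0.17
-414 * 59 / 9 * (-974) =2643436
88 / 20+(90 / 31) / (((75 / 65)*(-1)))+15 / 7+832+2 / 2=908174 / 1085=837.03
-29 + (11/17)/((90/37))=-43963/1530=-28.73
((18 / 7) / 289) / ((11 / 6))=108 / 22253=0.00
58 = 58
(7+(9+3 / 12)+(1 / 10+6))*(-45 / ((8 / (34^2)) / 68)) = -19764999 / 2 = -9882499.50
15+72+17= 104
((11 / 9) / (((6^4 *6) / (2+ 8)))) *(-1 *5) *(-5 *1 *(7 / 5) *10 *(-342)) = -182875 / 972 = -188.14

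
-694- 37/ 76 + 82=-46549/ 76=-612.49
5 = 5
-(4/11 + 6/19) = -142/209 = -0.68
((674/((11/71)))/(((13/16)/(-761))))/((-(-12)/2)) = -291335152/429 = -679102.92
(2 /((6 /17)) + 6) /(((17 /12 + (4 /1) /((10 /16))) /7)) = 700 /67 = 10.45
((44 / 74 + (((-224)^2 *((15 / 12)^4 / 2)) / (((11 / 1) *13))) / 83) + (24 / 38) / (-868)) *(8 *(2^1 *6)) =1000225997280 / 1810627819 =552.42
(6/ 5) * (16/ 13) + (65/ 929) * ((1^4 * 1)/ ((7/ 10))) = 666538/ 422695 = 1.58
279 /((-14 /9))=-2511 /14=-179.36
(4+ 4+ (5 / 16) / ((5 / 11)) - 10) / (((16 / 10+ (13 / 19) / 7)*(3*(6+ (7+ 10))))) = -4655 / 415472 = -0.01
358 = 358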